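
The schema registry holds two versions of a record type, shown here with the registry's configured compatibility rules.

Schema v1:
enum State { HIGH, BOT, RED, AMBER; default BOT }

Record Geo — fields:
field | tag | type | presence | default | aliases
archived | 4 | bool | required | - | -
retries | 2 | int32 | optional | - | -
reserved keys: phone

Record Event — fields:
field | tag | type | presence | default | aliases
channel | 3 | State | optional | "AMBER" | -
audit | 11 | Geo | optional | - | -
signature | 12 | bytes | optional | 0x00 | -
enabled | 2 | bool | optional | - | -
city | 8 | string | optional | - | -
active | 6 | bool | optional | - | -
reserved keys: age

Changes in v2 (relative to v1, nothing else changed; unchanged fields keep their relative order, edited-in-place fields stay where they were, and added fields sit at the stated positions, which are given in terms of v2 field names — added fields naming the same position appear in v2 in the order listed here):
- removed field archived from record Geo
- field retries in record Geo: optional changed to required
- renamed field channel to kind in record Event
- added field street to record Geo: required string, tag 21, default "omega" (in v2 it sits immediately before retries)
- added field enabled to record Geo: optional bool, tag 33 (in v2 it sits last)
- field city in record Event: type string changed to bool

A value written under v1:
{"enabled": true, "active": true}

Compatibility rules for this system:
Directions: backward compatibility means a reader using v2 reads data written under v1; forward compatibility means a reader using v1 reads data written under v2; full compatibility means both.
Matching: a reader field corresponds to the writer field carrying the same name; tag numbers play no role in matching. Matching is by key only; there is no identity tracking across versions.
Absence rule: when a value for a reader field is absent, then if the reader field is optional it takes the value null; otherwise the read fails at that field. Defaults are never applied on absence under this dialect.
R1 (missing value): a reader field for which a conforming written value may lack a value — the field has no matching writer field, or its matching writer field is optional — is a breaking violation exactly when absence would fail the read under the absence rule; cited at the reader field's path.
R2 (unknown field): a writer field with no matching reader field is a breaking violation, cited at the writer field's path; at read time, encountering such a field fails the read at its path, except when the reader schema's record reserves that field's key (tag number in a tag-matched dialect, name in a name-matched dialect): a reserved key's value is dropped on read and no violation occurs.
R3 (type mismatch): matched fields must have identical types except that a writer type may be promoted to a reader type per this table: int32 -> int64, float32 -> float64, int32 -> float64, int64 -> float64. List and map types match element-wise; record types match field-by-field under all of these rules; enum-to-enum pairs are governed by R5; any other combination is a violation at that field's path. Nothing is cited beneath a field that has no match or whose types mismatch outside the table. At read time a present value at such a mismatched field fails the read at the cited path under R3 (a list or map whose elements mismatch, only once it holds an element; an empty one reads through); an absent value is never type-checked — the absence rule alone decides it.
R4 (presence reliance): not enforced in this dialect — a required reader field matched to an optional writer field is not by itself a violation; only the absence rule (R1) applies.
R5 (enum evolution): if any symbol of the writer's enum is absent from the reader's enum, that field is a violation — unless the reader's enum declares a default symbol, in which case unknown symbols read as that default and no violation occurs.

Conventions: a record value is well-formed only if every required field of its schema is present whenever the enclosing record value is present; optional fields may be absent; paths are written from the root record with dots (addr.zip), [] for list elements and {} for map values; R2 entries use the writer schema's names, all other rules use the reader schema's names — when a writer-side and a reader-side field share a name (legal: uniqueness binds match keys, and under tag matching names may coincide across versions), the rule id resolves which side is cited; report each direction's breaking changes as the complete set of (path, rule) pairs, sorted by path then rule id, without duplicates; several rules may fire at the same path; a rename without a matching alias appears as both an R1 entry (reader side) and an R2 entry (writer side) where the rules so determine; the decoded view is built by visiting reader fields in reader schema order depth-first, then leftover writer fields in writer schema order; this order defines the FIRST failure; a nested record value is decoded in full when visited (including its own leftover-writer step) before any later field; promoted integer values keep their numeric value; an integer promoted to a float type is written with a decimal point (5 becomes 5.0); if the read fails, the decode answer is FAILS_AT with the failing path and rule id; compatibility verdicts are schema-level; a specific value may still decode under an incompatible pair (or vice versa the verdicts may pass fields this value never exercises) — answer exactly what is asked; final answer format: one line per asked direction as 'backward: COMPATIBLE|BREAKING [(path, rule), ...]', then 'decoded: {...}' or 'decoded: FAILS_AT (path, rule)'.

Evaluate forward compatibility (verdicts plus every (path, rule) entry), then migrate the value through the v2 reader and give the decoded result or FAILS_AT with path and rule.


forward: BREAKING [(audit.archived, R1), (audit.enabled, R2), (audit.street, R2), (city, R3), (kind, R2)]; decoded: {"kind": null, "audit": null, "signature": null, "enabled": true, "city": null, "active": true}

in Event below, arrows point writer -> reader
forward analysis of Event with v1 as reader and v2 as writer:
  no writer field matches reader channel
  audit <- audit (Geo -> Geo, writer optional)
  signature <- signature (bytes -> bytes, writer optional)
  enabled <- enabled (bool -> bool, writer optional)
  city <- city (bool -> string, writer optional)
  active <- active (bool -> bool, writer optional)
  writer field kind has no reader counterpart
  no writer field matches reader audit.archived
  audit.retries <- audit.retries (int32 -> int32, writer required)
  writer field audit.street has no reader counterpart
  writer field audit.enabled has no reader counterpart
  violation R1 at audit.archived
  violation R2 at audit.enabled
  violation R2 at audit.street
  violation R3 at city
  violation R2 at kind
  forward on Event therefore BREAKING (5)
decode (reader v2):
  kind := null (absent, optional -> null)
  audit := null (absent, optional -> null)
  signature := null (absent, optional -> null)
  enabled := true
  city := null (absent, optional -> null)
  active := true
  => decoded: {"kind": null, "audit": null, "signature": null, "enabled": true, "city": null, "active": true}
diffs on Event not affecting the asked answer:
  field retries in record Geo: optional changed to required -> affects backward compatibility only, which is not asked


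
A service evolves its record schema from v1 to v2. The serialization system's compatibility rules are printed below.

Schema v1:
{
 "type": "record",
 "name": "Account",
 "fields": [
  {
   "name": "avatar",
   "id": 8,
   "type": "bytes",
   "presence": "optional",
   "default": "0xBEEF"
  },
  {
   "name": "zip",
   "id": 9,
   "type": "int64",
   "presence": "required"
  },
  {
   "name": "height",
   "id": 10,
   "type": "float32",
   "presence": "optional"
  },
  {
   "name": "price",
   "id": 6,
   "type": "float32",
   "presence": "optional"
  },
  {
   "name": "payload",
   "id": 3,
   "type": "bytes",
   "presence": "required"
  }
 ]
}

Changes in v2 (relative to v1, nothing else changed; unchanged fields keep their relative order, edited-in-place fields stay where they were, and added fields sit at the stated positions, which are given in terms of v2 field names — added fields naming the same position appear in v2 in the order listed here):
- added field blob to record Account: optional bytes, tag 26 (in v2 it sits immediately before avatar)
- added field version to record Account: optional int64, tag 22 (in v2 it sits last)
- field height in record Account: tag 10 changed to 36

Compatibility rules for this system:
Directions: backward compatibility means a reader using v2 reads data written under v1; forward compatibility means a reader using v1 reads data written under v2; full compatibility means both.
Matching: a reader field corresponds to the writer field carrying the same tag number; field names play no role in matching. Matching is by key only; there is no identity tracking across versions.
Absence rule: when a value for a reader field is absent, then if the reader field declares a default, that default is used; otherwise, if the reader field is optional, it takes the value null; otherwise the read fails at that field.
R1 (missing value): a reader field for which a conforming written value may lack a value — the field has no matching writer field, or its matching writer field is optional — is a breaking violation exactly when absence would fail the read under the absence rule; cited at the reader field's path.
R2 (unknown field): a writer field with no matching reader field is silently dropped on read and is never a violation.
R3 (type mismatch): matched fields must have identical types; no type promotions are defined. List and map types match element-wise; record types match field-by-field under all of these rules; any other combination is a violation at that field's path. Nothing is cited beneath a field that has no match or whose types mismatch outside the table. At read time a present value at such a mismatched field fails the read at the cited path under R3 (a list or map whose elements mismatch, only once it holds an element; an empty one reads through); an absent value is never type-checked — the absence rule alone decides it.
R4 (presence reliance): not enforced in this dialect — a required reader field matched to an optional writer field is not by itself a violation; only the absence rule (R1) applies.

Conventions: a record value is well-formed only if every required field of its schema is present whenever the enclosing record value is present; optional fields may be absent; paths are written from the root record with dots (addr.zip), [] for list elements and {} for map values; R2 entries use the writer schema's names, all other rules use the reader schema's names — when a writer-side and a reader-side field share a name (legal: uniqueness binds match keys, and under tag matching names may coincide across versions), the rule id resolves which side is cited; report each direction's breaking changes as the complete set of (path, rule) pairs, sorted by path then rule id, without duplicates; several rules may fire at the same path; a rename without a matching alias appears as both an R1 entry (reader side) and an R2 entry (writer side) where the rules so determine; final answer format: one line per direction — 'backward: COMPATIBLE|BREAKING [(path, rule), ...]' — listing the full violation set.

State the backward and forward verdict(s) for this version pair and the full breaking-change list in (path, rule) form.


in Account below, arrows point writer -> reader
backward on Account — v2 reading data written by v1:
  blob: no writer match
  avatar: bytes -> bytes, writer optional; from avatar
  zip: int64 -> int64, writer required; from zip
  height: no writer match
  price: float32 -> float32, writer optional; from price
  payload: bytes -> bytes, writer required; from payload
  version: no writer match
  writer height: unknown to reader
  => backward: COMPATIBLE
forward on Account — v1 reading data written by v2:
  avatar: bytes -> bytes, writer optional; from avatar
  zip: int64 -> int64, writer required; from zip
  height: no writer match
  price: float32 -> float32, writer optional; from price
  payload: bytes -> bytes, writer required; from payload
  writer blob: unknown to reader
  writer height: unknown to reader
  writer version: unknown to reader
  => forward: COMPATIBLE

backward: COMPATIBLE []; forward: COMPATIBLE []


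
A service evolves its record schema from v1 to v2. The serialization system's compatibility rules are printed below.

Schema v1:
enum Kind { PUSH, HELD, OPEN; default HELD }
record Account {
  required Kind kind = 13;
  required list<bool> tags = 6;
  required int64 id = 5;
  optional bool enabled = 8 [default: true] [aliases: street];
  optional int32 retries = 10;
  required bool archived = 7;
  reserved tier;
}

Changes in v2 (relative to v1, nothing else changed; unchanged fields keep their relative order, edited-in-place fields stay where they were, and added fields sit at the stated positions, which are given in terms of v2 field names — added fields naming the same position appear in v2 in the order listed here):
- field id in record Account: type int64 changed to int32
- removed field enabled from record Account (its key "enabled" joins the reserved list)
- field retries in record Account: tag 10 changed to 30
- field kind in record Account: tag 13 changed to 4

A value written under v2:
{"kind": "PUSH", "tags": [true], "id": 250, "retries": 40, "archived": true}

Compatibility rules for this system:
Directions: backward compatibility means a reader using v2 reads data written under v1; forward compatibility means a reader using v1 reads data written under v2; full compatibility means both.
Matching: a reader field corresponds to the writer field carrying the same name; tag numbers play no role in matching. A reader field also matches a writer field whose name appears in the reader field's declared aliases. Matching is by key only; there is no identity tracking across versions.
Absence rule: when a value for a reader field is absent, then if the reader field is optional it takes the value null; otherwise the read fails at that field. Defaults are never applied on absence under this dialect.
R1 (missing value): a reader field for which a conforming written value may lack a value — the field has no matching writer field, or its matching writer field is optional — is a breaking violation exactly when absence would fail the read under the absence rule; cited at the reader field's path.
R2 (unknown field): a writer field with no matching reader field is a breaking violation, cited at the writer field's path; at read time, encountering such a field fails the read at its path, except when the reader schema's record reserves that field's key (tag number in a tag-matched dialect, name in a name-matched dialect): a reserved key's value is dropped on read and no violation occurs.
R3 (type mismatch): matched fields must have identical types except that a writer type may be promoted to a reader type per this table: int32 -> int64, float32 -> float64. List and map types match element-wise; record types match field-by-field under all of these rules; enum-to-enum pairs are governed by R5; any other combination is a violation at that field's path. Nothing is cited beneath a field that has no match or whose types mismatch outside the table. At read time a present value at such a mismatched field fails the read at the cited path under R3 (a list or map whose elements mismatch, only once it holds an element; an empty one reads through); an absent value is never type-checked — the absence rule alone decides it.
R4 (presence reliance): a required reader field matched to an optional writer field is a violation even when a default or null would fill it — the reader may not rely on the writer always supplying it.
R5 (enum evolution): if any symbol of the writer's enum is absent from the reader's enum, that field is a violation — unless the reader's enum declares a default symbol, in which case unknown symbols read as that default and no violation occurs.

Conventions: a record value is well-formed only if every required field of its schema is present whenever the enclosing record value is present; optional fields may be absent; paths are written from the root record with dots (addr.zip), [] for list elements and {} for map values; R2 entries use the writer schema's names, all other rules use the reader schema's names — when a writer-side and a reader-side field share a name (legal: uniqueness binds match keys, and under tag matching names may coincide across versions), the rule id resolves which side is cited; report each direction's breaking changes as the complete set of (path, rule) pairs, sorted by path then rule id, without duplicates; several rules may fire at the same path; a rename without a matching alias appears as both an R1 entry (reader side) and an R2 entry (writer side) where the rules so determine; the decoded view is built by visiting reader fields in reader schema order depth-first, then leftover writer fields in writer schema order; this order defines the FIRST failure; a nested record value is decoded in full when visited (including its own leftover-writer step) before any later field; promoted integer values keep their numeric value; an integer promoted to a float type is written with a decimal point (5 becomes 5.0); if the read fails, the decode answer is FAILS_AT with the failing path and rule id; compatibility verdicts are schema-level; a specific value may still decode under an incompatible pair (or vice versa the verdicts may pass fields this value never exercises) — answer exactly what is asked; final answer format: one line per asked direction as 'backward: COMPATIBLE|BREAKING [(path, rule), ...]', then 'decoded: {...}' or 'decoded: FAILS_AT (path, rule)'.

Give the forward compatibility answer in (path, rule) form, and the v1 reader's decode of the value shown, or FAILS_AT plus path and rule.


each type pair in Account: writer, then reader
forward pass over Account, reader schema v1, writer schema v2:
  kind <- kind (Kind -> Kind, writer required)
  tags <- tags (list<bool> -> list<bool>, writer required)
  id <- id (int32 -> int64, writer required)
  enabled has no writer counterpart
  retries <- retries (int32 -> int32, writer optional)
  archived <- archived (bool -> bool, writer required)
  nothing fires on Account: forward is COMPATIBLE
decoding the Account value with the v1 reader:
  kind := "PUSH"
  tags := [true]
  id := 250 (int32 -> int64)
  enabled := null (absent, optional -> null)
  retries := 40
  archived := true
  => decoded: {"kind": "PUSH", "tags": [true], "id": 250, "enabled": null, "retries": 40, "archived": true}
checking off the Account differences that do not matter here:
  field id in record Account: type int64 changed to int32 -> affects backward compatibility only, which is not asked
  removed field enabled from record Account (its key "enabled" joins the reserved list) -> no rule fires on it in Account's dialect; the asked verdict holds
  field retries in record Account: tag 10 changed to 30 -> no rule fires on it in Account's dialect; the asked verdict holds
  field kind in record Account: tag 13 changed to 4 -> no rule fires on it in Account's dialect; the asked verdict holds

forward: COMPATIBLE []; decoded: {"kind": "PUSH", "tags": [true], "id": 250, "enabled": null, "retries": 40, "archived": true}


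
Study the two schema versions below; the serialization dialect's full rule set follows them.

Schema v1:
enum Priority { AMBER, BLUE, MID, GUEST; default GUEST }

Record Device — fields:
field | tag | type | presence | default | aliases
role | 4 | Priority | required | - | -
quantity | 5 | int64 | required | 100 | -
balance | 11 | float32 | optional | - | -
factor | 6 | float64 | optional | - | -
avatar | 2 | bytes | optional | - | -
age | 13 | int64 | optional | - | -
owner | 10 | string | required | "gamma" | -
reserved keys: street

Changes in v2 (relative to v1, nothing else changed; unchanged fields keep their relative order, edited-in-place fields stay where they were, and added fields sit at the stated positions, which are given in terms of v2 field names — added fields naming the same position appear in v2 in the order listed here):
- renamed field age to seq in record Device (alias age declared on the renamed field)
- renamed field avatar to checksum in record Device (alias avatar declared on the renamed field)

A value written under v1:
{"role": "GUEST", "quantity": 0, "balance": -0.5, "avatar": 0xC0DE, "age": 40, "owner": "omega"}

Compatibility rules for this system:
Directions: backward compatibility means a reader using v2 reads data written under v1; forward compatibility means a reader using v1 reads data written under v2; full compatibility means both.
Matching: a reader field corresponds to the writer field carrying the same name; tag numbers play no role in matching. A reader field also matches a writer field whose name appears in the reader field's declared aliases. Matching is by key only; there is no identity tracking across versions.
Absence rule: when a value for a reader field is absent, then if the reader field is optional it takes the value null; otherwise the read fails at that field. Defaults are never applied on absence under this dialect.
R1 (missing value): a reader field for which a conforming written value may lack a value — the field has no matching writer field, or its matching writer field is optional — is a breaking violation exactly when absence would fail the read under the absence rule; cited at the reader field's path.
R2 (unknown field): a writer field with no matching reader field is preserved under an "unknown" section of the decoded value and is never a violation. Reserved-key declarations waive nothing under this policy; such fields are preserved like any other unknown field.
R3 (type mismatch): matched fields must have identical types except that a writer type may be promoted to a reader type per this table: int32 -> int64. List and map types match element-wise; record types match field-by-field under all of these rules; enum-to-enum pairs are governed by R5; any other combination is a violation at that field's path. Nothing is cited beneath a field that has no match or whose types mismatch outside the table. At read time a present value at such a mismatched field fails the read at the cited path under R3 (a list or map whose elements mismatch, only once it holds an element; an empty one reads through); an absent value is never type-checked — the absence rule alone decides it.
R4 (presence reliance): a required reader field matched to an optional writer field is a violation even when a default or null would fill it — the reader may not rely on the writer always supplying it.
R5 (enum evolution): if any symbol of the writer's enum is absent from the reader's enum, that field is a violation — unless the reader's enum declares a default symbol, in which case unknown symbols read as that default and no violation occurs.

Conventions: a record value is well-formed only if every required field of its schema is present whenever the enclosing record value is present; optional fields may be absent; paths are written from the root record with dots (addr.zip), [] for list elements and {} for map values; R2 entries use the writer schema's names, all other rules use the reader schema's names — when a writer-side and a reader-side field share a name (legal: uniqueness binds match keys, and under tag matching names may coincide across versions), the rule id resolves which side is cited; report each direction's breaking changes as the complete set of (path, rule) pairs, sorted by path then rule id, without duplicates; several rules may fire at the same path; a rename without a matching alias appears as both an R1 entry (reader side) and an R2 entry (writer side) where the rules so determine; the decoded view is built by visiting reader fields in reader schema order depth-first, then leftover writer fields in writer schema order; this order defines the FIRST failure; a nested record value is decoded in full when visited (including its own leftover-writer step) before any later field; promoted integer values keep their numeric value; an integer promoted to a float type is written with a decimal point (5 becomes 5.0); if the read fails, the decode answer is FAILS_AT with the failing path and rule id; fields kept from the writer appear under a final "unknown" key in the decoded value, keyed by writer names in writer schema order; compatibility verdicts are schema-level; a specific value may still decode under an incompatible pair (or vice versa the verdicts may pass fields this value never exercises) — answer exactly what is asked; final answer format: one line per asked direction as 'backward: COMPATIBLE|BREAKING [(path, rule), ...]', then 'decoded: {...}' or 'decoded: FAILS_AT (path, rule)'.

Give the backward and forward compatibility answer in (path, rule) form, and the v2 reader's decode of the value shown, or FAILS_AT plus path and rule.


backward: COMPATIBLE []; forward: COMPATIBLE []; decoded: {"role": "GUEST", "quantity": 0, "balance": -0.5, "factor": null, "checksum": 0xC0DE, "seq": 40, "owner": "omega"}

each type pair in Device: writer, then reader
backward on Device — v2 reading data written by v1:
  role: paired with writer role (Priority -> Priority; writer required)
  quantity: paired with writer quantity (int64 -> int64; writer required)
  balance: paired with writer balance (float32 -> float32; writer optional)
  factor: paired with writer factor (float64 -> float64; writer optional)
  checksum: paired with writer avatar (bytes -> bytes; writer optional)
  seq: paired with writer age (int64 -> int64; writer optional)
  owner: paired with writer owner (string -> string; writer required)
  => backward verdict for Device: COMPATIBLE, no violations
forward on Device — v1 reading data written by v2:
  role: paired with writer role (Priority -> Priority; writer required)
  quantity: paired with writer quantity (int64 -> int64; writer required)
  balance: paired with writer balance (float32 -> float32; writer optional)
  factor: paired with writer factor (float64 -> float64; writer optional)
  avatar: no writer-side match
  age: no writer-side match
  owner: paired with writer owner (string -> string; writer required)
  writer field checksum has no reader counterpart
  writer field seq has no reader counterpart
  => forward verdict for Device: COMPATIBLE, no violations
decode (reader v2):
  role := "GUEST"
  quantity := 0
  balance := -0.5
  factor := null (not supplied -> null)
  checksum := 0xC0DE (from writer avatar)
  seq := 40 (from writer age)
  owner := "omega"
  => decoded: {"role": "GUEST", "quantity": 0, "balance": -0.5, "factor": null, "checksum": 0xC0DE, "seq": 40, "owner": "omega"}


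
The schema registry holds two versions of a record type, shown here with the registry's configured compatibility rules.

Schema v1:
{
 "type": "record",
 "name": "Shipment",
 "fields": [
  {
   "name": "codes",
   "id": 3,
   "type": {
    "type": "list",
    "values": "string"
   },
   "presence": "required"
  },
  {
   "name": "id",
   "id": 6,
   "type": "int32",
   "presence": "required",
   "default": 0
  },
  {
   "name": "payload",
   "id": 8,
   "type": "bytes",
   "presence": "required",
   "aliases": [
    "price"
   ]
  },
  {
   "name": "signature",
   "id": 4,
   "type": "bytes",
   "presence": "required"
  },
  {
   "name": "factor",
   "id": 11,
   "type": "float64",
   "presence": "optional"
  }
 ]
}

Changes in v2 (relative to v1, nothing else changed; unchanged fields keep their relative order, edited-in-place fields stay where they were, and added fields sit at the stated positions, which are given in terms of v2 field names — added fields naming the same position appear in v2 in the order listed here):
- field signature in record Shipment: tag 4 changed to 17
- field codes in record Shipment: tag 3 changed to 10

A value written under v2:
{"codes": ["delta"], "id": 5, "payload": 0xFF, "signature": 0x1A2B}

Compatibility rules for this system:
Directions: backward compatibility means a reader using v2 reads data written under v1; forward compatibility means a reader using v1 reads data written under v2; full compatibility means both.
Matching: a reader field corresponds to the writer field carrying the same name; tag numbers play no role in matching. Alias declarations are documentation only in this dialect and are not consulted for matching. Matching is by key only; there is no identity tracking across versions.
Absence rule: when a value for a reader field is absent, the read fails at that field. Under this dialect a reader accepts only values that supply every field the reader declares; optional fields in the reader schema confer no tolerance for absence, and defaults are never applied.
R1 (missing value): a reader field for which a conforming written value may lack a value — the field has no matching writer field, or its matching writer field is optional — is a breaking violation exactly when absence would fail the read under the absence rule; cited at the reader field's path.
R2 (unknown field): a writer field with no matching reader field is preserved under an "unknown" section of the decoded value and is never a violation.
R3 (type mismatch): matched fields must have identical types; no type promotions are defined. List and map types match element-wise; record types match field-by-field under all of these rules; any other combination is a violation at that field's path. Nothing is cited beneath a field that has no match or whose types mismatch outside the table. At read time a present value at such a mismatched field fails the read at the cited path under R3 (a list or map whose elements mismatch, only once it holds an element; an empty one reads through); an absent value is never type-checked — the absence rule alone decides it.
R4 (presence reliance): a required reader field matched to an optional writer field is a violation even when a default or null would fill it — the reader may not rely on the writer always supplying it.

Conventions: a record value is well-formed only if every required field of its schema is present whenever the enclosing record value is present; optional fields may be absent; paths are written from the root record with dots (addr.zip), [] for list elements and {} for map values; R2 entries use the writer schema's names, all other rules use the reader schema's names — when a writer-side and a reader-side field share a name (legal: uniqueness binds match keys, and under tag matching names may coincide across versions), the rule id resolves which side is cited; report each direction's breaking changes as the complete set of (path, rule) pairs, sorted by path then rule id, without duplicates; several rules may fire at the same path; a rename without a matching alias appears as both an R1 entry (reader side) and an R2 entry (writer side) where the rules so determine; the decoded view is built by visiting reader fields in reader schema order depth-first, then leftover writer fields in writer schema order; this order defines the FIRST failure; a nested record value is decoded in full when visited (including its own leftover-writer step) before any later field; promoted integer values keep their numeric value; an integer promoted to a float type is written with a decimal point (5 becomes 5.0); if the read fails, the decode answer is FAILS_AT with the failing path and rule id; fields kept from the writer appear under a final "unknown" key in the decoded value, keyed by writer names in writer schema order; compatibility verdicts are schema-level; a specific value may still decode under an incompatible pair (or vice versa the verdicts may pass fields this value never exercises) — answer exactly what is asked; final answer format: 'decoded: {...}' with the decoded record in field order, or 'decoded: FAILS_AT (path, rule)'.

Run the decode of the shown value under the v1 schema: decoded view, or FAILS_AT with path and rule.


decoded: FAILS_AT (factor, R1)

in Shipment below, arrows point writer -> reader
decode walk for Shipment under reader schema v1:
  codes := ["delta"]
  id := 5
  payload := 0xFF
  signature := 0x1A2B
  read fails at factor under R1 (no fill)
  => FAILS_AT (factor, R1)
remaining Shipment differences; none change what is asked:
  field signature in record Shipment: tag 4 changed to 17 -> fires no rule on Shipment under this dialect and leaves the result unchanged
  field codes in record Shipment: tag 3 changed to 10 -> fires no rule on Shipment under this dialect and leaves the result unchanged


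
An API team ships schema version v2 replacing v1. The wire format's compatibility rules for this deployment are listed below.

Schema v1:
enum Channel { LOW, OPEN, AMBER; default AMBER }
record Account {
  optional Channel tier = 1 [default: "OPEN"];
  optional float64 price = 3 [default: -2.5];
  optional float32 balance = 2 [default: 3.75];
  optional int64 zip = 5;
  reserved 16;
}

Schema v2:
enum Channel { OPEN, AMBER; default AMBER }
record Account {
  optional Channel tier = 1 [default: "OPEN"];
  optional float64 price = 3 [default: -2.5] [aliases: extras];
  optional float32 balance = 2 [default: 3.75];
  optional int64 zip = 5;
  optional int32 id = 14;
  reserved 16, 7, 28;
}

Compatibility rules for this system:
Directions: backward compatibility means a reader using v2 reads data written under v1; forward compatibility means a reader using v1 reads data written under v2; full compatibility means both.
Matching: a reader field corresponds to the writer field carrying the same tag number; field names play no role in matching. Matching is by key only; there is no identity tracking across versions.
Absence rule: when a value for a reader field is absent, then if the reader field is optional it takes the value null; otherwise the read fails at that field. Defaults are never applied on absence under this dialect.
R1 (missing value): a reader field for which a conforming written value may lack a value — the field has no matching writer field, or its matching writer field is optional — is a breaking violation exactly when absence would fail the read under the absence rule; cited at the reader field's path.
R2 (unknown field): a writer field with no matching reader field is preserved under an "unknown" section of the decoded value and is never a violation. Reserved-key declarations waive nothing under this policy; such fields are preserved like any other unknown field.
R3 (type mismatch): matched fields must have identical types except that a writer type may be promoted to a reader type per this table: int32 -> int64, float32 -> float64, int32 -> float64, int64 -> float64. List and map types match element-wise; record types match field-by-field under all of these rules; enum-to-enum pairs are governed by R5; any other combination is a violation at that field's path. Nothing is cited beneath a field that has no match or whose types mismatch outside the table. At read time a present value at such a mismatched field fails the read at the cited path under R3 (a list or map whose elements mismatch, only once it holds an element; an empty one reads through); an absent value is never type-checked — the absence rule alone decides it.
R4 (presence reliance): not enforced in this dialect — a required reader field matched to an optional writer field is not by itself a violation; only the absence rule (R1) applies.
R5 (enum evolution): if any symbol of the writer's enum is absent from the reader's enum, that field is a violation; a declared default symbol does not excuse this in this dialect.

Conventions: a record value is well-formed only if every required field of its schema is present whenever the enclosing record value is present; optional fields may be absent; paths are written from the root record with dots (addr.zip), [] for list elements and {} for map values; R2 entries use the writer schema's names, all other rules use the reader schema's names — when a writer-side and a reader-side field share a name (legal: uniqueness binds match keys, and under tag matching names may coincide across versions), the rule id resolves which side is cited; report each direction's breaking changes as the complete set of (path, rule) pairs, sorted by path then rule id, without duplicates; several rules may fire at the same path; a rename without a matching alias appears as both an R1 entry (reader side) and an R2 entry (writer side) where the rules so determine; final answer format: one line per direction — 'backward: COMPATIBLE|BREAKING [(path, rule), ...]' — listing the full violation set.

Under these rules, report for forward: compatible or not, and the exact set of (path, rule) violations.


forward: COMPATIBLE []

each type pair in Account: writer, then reader
forward analysis of Account with v1 as reader and v2 as writer:
  tier: paired with writer tier (Channel -> Channel; writer optional)
  price: paired with writer price (float64 -> float64; writer optional)
  balance: paired with writer balance (float32 -> float32; writer optional)
  zip: paired with writer zip (int64 -> int64; writer optional)
  writer field id has no reader counterpart
  => forward verdict for Account: COMPATIBLE, no violations
the rest of the Account diff is inert for this question:
  enum Channel (field tier in record Account): symbol LOW removed -> matters only for Account's backward compatibility — outside the asked direction
  added field id to record Account: optional int32, tag 14 (in v2 it sits last) -> triggers nothing under Account's printed rules — same verdict


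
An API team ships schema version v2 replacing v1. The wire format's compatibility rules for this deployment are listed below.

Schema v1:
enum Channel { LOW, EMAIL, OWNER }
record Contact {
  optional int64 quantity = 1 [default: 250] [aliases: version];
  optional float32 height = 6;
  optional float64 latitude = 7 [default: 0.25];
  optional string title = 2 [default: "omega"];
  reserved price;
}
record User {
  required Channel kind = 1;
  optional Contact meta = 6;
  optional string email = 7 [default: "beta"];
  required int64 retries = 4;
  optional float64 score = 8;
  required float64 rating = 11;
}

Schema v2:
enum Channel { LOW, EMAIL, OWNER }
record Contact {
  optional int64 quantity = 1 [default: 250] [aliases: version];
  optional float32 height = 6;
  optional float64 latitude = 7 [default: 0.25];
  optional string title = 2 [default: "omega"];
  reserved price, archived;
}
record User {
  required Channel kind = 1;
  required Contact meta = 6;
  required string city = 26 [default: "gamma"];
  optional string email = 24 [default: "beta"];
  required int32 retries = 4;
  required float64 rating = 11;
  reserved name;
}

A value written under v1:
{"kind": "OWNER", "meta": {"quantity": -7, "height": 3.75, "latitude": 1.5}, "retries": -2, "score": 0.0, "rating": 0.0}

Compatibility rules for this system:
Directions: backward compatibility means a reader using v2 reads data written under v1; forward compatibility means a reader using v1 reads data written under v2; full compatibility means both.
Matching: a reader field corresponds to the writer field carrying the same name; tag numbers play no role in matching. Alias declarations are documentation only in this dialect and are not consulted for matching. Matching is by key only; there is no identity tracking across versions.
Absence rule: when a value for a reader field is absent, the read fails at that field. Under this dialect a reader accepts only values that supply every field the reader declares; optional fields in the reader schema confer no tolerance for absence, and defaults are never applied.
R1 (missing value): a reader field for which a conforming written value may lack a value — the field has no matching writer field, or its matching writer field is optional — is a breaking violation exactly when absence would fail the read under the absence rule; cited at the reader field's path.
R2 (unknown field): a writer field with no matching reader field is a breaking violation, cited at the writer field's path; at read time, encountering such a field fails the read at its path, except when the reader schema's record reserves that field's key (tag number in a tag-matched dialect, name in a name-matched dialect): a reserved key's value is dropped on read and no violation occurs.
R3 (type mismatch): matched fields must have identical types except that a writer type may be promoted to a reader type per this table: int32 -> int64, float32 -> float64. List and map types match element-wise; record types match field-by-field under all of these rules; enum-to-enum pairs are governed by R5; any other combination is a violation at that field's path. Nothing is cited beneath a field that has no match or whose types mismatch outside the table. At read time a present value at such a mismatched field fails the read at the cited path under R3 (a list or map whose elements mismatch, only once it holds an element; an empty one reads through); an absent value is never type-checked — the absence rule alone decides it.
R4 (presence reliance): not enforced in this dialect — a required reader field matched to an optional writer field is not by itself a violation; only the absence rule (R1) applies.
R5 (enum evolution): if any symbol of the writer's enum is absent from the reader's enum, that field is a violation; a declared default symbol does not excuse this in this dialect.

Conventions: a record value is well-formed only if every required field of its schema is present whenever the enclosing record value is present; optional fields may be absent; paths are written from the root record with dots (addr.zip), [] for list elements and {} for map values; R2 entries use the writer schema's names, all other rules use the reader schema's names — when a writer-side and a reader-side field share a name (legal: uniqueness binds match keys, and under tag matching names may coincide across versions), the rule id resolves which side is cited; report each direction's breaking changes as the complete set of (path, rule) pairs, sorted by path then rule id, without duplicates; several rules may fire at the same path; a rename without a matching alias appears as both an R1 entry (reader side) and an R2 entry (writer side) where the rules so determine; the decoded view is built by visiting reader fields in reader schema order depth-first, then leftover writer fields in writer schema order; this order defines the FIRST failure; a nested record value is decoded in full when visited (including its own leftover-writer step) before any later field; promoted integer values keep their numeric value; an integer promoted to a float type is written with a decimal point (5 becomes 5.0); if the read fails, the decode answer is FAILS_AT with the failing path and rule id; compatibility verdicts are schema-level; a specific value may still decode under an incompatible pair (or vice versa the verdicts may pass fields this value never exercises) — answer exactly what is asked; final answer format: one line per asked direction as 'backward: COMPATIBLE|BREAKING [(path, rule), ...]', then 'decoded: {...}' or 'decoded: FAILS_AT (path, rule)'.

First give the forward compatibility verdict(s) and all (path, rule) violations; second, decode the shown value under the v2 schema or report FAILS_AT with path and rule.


each type pair in User: writer, then reader
checking forward for User: reader v1 against writer v2:
  Channel -> Channel, writer required: kind aligns to kind
  Contact -> Contact, writer required: meta aligns to meta
  string -> string, writer optional: email aligns to email
  int32 -> int64, writer required: retries aligns to retries
  no writer field matches reader score
  float64 -> float64, writer required: rating aligns to rating
  leftover writer field: city
  int64 -> int64, writer optional: meta.quantity aligns to meta.quantity
  float32 -> float32, writer optional: meta.height aligns to meta.height
  float64 -> float64, writer optional: meta.latitude aligns to meta.latitude
  string -> string, writer optional: meta.title aligns to meta.title
  rule R2 violated at city
  rule R1 violated at email
  rule R1 violated at meta.height
  rule R1 violated at meta.latitude
  rule R1 violated at meta.quantity
  rule R1 violated at meta.title
  rule R1 violated at score
  => 7 violation(s): forward is BREAKING for User
migrating the User value to v2:
  kind := "OWNER"
  meta.quantity := -7
  meta.height := 3.75
  meta.latitude := 1.5
  read fails at meta.title under R1 (no fill)
  => FAILS_AT (meta.title, R1)
checking off the User differences that do not matter here:
  field email in record User: tag 7 changed to 24 -> fires no rule on User, leaving the asked answer as it is
  field retries in record User: type int64 changed to int32 -> its effect on User is confined to the backward direction, not asked
  removed field score from record User -> its effect on User is confined to the backward direction, not asked

forward: BREAKING [(city, R2), (email, R1), (meta.height, R1), (meta.latitude, R1), (meta.quantity, R1), (meta.title, R1), (score, R1)]; decoded: FAILS_AT (meta.title, R1)
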